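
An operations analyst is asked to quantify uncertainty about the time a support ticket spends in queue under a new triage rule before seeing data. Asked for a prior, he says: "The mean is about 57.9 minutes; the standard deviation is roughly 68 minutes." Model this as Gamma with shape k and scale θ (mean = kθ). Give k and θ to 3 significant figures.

For Gamma(k, scale θ): mean = kθ, variance = kθ², so CV = 1/√k.
CV = SD/mean = 68/57.9 = 1.174, hence k = 1/CV² = 0.725.
Then θ = mean/k = 57.9/0.725 = 79.9.

k ≈ 0.725, θ ≈ 79.9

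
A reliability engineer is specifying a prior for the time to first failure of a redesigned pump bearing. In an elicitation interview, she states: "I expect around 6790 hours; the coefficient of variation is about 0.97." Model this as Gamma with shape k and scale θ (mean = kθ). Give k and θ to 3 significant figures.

k ≈ 1.06, θ ≈ 6390

For Gamma(k, scale θ): mean = kθ, variance = kθ², so CV = 1/√k.
CV = 0.97, hence k = 1/CV² = 1.06.
Then θ = mean/k = 6790/1.06 = 6390.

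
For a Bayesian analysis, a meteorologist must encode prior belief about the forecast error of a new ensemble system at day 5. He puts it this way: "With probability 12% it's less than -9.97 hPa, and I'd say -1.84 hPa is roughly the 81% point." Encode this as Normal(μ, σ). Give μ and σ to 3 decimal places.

For Normal(μ,σ), the p-quantile is μ + z_p·σ. Here z_{0.12} = -1.175, z_{0.81} = 0.8779.
So -9.97 = μ − 1.175σ and -1.84 = μ + 0.8779σ.
Subtracting: σ = (-1.84 − -9.97)/(0.8779 − (-1.175)) = 3.960.
Then μ = -9.97 − (-1.175)·3.960 = -5.317.

μ = -5.317, σ = 3.960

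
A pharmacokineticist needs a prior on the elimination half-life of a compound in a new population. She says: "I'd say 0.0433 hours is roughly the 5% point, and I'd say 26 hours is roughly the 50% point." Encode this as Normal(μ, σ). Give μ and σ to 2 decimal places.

The p-quantile of Normal(μ,σ) is μ + z_p·σ, with z_{0.05} = -1.645 and z_{0.5} = 0.
Eliminate σ: μ = (z₂·x₁ − z₁·x₂)/(z₂ − z₁) = (0·0.0433 − (-1.645)·26)/1.645 = 26.00.
Then σ = (x₂ − x₁)/(z₂ − z₁) = (26 − 0.0433)/1.645 = 15.78.

μ = 26.00, σ = 15.78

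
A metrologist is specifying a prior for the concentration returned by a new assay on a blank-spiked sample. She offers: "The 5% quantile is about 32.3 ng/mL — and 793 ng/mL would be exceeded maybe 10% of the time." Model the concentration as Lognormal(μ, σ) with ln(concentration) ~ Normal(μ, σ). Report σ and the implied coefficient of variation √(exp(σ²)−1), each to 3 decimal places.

If T ~ Lognormal(μ,σ) then ln T ~ Normal(μ,σ), so the p-quantile of ln T is μ + z_p·σ.
ln(32.3) = 3.475 and ln(793) = 6.676; z_{0.05} = -1.645, z_{0.9} = 1.282.
σ = (6.676 − 3.475)/(1.282 − (-1.645)) = 1.094.
μ = 3.475 − (-1.645)·1.094 = 5.274.
CV = √(exp(σ²)−1) = √(exp(1.1963)−1) = 1.519.

σ ≈ 1.094, CV ≈ 1.519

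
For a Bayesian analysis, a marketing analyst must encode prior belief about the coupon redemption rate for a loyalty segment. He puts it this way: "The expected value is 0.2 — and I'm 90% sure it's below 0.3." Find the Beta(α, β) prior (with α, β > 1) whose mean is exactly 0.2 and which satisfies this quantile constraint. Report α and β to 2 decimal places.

With mean 0.2 fixed, write α = 0.2s, β = 0.8s where s = α+β.
Need P(θ < 0.3) = 0.9 under Beta(0.2s, 0.8s). Normal approximation: (q−m)/√(m(1−m)/s) ≈ z_{0.9} = 1.28, so s ≈ 0.2·0.8·(1.28)²/(0.3−0.2)² = 26.3.
At s = 26.3: P(θ<0.3) ≈ 0.894. Adjusting to match 0.9 gives s ≈ 27.97.
So α = 0.2·27.97 ≈ 5.59, β = 0.8·27.97 ≈ 22.38.

α ≈ 5.59, β ≈ 22.38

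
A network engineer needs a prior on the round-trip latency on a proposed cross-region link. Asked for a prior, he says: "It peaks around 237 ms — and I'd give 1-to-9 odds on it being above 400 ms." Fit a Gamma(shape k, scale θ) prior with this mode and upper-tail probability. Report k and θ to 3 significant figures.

Gamma(k,θ) with k>1 has mode (k−1)θ, so θ = 237/(k−1).
Need P(X < 400) = 0.9 with θ tied to k this way. Start at k = 2, θ = 237: P(X<400) ≈ 0.503.
Too low — raise k to concentrate. Iterating converges to k ≈ 7.9.
Then θ = 237/(7.9−1) ≈ 34.3.

k ≈ 7.9, θ ≈ 34.3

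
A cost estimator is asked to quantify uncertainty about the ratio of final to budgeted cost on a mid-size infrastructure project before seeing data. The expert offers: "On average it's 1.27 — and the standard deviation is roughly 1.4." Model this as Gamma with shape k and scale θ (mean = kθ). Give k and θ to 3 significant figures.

k ≈ 0.823, θ ≈ 1.54

For Gamma(k, scale θ): mean = kθ, variance = kθ², so CV = 1/√k.
CV = SD/mean = 1.4/1.27 = 1.102, hence k = 1/CV² = 0.823.
Then θ = mean/k = 1.27/0.823 = 1.54.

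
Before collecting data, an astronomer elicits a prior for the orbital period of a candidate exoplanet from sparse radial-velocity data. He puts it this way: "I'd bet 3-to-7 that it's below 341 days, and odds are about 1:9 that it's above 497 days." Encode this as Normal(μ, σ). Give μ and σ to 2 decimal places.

The p-quantile of Normal(μ,σ) is μ + z_p·σ, with z_{0.3} = -0.5244 and z_{0.9} = 1.282.
Eliminate σ: μ = (z₂·x₁ − z₁·x₂)/(z₂ − z₁) = (1.282·341 − (-0.5244)·497)/1.806 = 386.30.
Then σ = (x₂ − x₁)/(z₂ − z₁) = (497 − 341)/1.806 = 86.38.

μ = 386.30, σ = 86.38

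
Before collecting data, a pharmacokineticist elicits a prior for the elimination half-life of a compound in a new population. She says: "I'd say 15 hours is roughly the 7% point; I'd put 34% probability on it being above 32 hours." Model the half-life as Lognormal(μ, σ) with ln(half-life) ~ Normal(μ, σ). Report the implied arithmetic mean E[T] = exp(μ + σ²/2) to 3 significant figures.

If T ~ Lognormal(μ,σ) then ln T ~ Normal(μ,σ), so the p-quantile of ln T is μ + z_p·σ.
ln(15) = 2.708 and ln(32) = 3.466; z_{0.07} = -1.476, z_{0.66} = 0.4125.
σ = (3.466 − 2.708)/(0.4125 − (-1.476)) = 0.401.
μ = 2.708 − (-1.476)·0.401 = 3.300.
E[T] = exp(μ + σ²/2) = exp(3.300 + 0.0805) = 29.4 hours.

E[T] ≈ 29.4 hours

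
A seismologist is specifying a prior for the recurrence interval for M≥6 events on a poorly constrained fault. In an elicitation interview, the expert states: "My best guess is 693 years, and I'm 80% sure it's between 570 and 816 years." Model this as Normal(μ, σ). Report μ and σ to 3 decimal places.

μ = 693.000, σ = 95.977

A symmetric 80% interval runs μ ± z·σ with z = 1.282.
Half-width = 123, so σ = 123/1.282 = 95.977.
μ is the stated best guess, 693.000.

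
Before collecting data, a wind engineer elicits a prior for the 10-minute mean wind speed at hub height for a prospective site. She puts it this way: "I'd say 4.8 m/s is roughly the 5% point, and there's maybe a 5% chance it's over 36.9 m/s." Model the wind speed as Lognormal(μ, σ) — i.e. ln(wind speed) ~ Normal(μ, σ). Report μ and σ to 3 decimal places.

μ ≈ 2.588, σ ≈ 0.620

If T ~ Lognormal(μ,σ) then ln T ~ Normal(μ,σ), so the p-quantile of ln T is μ + z_p·σ.
ln(4.8) = 1.569 and ln(36.9) = 3.608; z_{0.05} = -1.645, z_{0.95} = 1.645.
σ = (3.608 − 1.569)/(1.645 − (-1.645)) = 0.620.
μ = 1.569 − (-1.645)·0.620 = 2.588.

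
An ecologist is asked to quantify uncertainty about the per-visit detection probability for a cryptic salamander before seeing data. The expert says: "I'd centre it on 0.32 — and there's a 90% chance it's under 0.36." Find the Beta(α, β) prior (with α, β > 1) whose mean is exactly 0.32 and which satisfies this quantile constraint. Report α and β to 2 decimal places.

α ≈ 72.55, β ≈ 154.18

With mean 0.32 fixed, write α = 0.32s, β = 0.68s where s = α+β.
Need P(θ < 0.36) = 0.9 under Beta(0.32s, 0.68s). Normal approximation: (q−m)/√(m(1−m)/s) ≈ z_{0.9} = 1.28, so s ≈ 0.32·0.68·(1.28)²/(0.36−0.32)² = 223.4.
At s = 223.4: P(θ<0.36) ≈ 0.898. Adjusting to match 0.9 gives s ≈ 226.73.
So α = 0.32·226.73 ≈ 72.55, β = 0.68·226.73 ≈ 154.18.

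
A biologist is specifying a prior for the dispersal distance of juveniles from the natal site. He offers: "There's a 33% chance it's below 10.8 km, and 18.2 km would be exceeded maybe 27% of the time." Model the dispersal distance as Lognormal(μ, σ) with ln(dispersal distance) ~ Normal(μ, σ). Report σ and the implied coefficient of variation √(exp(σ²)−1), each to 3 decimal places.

If T ~ Lognormal(μ,σ) then ln T ~ Normal(μ,σ), so the p-quantile of ln T is μ + z_p·σ.
ln(10.8) = 2.38 and ln(18.2) = 2.901; z_{0.33} = -0.4399, z_{0.73} = 0.6128.
σ = (2.901 − 2.38)/(0.6128 − (-0.4399)) = 0.496.
μ = 2.38 − (-0.4399)·0.496 = 2.598.
CV = √(exp(σ²)−1) = √(exp(0.2458)−1) = 0.528.

σ ≈ 0.496, CV ≈ 0.528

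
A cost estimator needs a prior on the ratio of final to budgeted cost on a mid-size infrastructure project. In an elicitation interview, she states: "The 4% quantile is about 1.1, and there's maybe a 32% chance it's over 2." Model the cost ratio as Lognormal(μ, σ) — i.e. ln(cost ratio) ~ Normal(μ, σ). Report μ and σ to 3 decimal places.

μ ≈ 0.567, σ ≈ 0.269

If T ~ Lognormal(μ,σ) then ln T ~ Normal(μ,σ), so the p-quantile of ln T is μ + z_p·σ.
ln(1.1) = 0.09531 and ln(2) = 0.6931; z_{0.04} = -1.751, z_{0.68} = 0.4677.
σ = (0.6931 − 0.09531)/(0.4677 − (-1.751)) = 0.269.
μ = 0.09531 − (-1.751)·0.269 = 0.567.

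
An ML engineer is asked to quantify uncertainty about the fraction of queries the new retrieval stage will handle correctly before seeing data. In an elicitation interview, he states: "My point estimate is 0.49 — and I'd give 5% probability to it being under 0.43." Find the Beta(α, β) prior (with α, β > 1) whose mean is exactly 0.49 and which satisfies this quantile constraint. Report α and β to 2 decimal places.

α ≈ 91.42, β ≈ 95.15

With mean 0.49 fixed, write α = 0.49s, β = 0.51s where s = α+β.
Need P(θ < 0.43) = 0.05 under Beta(0.49s, 0.51s). Normal approximation: (q−m)/√(m(1−m)/s) ≈ z_{0.05} = -1.64, so s ≈ 0.49·0.51·(-1.64)²/(0.43−0.49)² = 187.8.
At s = 187.8: P(θ<0.43) ≈ 0.049. Adjusting to match 0.05 gives s ≈ 186.57.
So α = 0.49·186.57 ≈ 91.42, β = 0.51·186.57 ≈ 95.15.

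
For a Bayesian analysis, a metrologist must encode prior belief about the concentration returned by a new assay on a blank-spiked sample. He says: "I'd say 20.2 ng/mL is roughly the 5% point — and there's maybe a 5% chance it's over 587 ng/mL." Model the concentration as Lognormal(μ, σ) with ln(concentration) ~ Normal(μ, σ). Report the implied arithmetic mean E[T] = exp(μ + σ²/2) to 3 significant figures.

If T ~ Lognormal(μ,σ) then ln T ~ Normal(μ,σ), so the p-quantile of ln T is μ + z_p·σ.
ln(20.2) = 3.006 and ln(587) = 6.375; z_{0.05} = -1.645, z_{0.95} = 1.645.
σ = (6.375 − 3.006)/(1.645 − (-1.645)) = 1.024.
μ = 3.006 − (-1.645)·1.024 = 4.690.
E[T] = exp(μ + σ²/2) = exp(4.690 + 0.5245) = 184 ng/mL.

E[T] ≈ 184 ng/mL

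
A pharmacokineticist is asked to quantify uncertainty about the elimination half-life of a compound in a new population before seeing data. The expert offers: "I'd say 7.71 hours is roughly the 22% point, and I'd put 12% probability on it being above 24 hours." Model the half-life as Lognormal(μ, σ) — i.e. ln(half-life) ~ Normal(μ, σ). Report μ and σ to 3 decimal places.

If T ~ Lognormal(μ,σ) then ln T ~ Normal(μ,σ), so the p-quantile of ln T is μ + z_p·σ.
ln(7.71) = 2.043 and ln(24) = 3.178; z_{0.22} = -0.7722, z_{0.88} = 1.175.
σ = (3.178 − 2.043)/(1.175 − (-0.7722)) = 0.583.
μ = 2.043 − (-0.7722)·0.583 = 2.493.

μ ≈ 2.493, σ ≈ 0.583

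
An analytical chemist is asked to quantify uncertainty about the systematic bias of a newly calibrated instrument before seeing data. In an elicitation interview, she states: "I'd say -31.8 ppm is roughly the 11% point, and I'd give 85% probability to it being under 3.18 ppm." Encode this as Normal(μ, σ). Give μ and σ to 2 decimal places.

μ = -12.84, σ = 15.46

The p-quantile of Normal(μ,σ) is μ + z_p·σ, with z_{0.11} = -1.227 and z_{0.85} = 1.036.
Eliminate σ: μ = (z₂·x₁ − z₁·x₂)/(z₂ − z₁) = (1.036·-31.8 − (-1.227)·3.18)/2.263 = -12.84.
Then σ = (x₂ − x₁)/(z₂ − z₁) = (3.18 − -31.8)/2.263 = 15.46.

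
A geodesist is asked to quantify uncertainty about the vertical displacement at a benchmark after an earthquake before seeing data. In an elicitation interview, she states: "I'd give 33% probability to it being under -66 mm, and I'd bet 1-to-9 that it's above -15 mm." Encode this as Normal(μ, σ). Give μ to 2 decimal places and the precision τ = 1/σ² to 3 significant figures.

For Normal(μ,σ), the p-quantile is μ + z_p·σ. Here z_{0.33} = -0.4399, z_{0.9} = 1.282.
So -66 = μ − 0.4399σ and -15 = μ + 1.282σ.
Subtracting: σ = (-15 − -66)/(1.282 − (-0.4399)) = 29.63.
Then μ = -66 − (-0.4399)·29.63 = -52.97.
Precision τ = 1/σ² = 1/29.63² = 0.00114.

μ = -52.97, τ = 0.00114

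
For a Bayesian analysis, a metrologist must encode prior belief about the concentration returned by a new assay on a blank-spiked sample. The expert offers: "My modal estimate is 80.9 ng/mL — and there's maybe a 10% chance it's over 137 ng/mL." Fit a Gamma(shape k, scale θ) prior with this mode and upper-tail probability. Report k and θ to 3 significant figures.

k ≈ 7.82, θ ≈ 11.9

Gamma(k,θ) with k>1 has mode (k−1)θ, so θ = 80.9/(k−1).
Need P(X < 137) = 0.9 with θ tied to k this way. Start at k = 2, θ = 80.9: P(X<137) ≈ 0.505.
Too low — raise k to concentrate. Iterating converges to k ≈ 7.82.
Then θ = 80.9/(7.82−1) ≈ 11.9.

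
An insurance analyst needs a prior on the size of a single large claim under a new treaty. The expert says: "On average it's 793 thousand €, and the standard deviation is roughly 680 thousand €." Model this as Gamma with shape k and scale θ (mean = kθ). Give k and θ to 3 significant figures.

For Gamma(k, scale θ): mean = kθ, variance = kθ², so CV = 1/√k.
CV = SD/mean = 680/793 = 0.8575, hence k = 1/CV² = 1.36.
Then θ = mean/k = 793/1.36 = 583.

k ≈ 1.36, θ ≈ 583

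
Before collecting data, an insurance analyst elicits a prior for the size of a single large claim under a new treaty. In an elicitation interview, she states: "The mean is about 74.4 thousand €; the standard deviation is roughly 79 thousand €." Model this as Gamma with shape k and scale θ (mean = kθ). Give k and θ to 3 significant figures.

For Gamma(k, scale θ): mean = kθ, variance = kθ², so CV = 1/√k.
CV = SD/mean = 79/74.4 = 1.062, hence k = 1/CV² = 0.887.
Then θ = mean/k = 74.4/0.887 = 83.9.

k ≈ 0.887, θ ≈ 83.9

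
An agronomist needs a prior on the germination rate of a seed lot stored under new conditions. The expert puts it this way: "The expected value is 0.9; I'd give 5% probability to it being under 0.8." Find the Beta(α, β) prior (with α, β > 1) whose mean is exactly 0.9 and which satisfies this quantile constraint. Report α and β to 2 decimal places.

With mean 0.9 fixed, write α = 0.9s, β = 0.1s where s = α+β.
Need P(θ < 0.8) = 0.05 under Beta(0.9s, 0.1s). Normal approximation: (q−m)/√(m(1−m)/s) ≈ z_{0.05} = -1.64, so s ≈ 0.9·0.1·(-1.64)²/(0.8−0.9)² = 24.3.
At s = 24.3: P(θ<0.8) ≈ 0.068. Adjusting to match 0.05 gives s ≈ 30.87.
So α = 0.9·30.87 ≈ 27.79, β = 0.1·30.87 ≈ 3.09.

α ≈ 27.79, β ≈ 3.09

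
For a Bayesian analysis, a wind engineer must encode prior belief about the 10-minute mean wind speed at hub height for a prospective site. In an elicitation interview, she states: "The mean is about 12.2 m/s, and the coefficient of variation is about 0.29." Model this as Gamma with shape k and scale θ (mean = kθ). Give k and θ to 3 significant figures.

k ≈ 11.9, θ ≈ 1.03

For Gamma(k, scale θ): mean = kθ, variance = kθ², so CV = 1/√k.
CV = 0.29, hence k = 1/CV² = 11.9.
Then θ = mean/k = 12.2/11.9 = 1.03.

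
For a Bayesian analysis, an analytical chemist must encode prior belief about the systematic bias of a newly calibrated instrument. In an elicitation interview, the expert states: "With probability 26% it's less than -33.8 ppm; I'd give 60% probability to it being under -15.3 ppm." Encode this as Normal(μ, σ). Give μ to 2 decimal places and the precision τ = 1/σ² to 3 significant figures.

The p-quantile of Normal(μ,σ) is μ + z_p·σ, with z_{0.26} = -0.6433 and z_{0.6} = 0.2533.
Eliminate σ: μ = (z₂·x₁ − z₁·x₂)/(z₂ − z₁) = (0.2533·-33.8 − (-0.6433)·-15.3)/0.8967 = -20.53.
Then σ = (x₂ − x₁)/(z₂ − z₁) = (-15.3 − -33.8)/0.8967 = 20.63.
Precision τ = 1/σ² = 1/20.63² = 0.00235.

μ = -20.53, τ = 0.00235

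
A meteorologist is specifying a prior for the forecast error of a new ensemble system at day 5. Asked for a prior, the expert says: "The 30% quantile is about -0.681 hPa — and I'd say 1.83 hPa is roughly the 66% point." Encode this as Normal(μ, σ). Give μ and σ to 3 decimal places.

μ = 0.725, σ = 2.680

For Normal(μ,σ), the p-quantile is μ + z_p·σ. Here z_{0.3} = -0.5244, z_{0.66} = 0.4125.
So -0.681 = μ − 0.5244σ and 1.83 = μ + 0.4125σ.
Subtracting: σ = (1.83 − -0.681)/(0.4125 − (-0.5244)) = 2.680.
Then μ = -0.681 − (-0.5244)·2.680 = 0.725.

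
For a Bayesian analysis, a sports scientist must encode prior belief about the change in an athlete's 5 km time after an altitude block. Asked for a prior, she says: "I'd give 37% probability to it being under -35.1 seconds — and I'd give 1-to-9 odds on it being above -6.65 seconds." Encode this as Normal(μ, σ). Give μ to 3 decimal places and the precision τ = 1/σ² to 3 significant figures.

For Normal(μ,σ), the p-quantile is μ + z_p·σ. Here z_{0.37} = -0.3319, z_{0.9} = 1.282.
So -35.1 = μ − 0.3319σ and -6.65 = μ + 1.282σ.
Subtracting: σ = (-6.65 − -35.1)/(1.282 − (-0.3319)) = 17.634.
Then μ = -35.1 − (-0.3319)·17.634 = -29.248.
Precision τ = 1/σ² = 1/17.63² = 0.00322.

μ = -29.248, τ = 0.00322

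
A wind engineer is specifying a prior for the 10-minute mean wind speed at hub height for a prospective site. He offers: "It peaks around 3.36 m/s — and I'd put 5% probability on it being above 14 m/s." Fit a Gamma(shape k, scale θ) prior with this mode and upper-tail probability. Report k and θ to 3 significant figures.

Gamma(k,θ) with k>1 has mode (k−1)θ, so θ = 3.36/(k−1).
Need P(X < 14) = 0.95 with θ tied to k this way. Start at k = 2, θ = 3.36: P(X<14) ≈ 0.920.
Too low — raise k to concentrate. Iterating converges to k ≈ 2.23.
Then θ = 3.36/(2.23−1) ≈ 2.74.

k ≈ 2.23, θ ≈ 2.74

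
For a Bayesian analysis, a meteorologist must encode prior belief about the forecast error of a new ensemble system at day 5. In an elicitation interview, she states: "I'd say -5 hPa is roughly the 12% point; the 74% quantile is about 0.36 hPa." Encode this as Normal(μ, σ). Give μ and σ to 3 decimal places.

For Normal(μ,σ), the p-quantile is μ + z_p·σ. Here z_{0.12} = -1.175, z_{0.74} = 0.6433.
So -5 = μ − 1.175σ and 0.36 = μ + 0.6433σ.
Subtracting: σ = (0.36 − -5)/(0.6433 − (-1.175)) = 2.948.
Then μ = -5 − (-1.175)·2.948 = -1.536.

μ = -1.536, σ = 2.948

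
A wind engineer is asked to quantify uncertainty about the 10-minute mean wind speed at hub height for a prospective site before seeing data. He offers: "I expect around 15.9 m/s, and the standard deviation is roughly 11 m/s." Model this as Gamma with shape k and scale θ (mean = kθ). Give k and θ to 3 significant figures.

k ≈ 2.09, θ ≈ 7.61

For Gamma(k, scale θ): mean = kθ, variance = kθ², so CV = 1/√k.
CV = SD/mean = 11/15.9 = 0.6918, hence k = 1/CV² = 2.09.
Then θ = mean/k = 15.9/2.09 = 7.61.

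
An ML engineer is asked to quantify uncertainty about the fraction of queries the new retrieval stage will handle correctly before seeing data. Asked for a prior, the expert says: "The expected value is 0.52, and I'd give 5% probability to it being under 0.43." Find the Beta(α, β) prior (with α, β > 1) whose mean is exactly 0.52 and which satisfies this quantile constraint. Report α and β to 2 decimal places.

α ≈ 43.17, β ≈ 39.85

With mean 0.52 fixed, write α = 0.52s, β = 0.48s where s = α+β.
Need P(θ < 0.43) = 0.05 under Beta(0.52s, 0.48s). Normal approximation: (q−m)/√(m(1−m)/s) ≈ z_{0.05} = -1.64, so s ≈ 0.52·0.48·(-1.64)²/(0.43−0.52)² = 83.4.
At s = 83.4: P(θ<0.43) ≈ 0.050. Adjusting to match 0.05 gives s ≈ 83.02.
So α = 0.52·83.02 ≈ 43.17, β = 0.48·83.02 ≈ 39.85.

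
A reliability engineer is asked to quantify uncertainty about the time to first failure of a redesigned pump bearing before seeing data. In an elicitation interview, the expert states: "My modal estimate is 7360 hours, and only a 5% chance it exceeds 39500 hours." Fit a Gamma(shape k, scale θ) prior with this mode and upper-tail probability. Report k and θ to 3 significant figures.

Gamma(k,θ) with k>1 has mode (k−1)θ, so θ = 7360/(k−1).
Need P(X < 39500) = 0.95 with θ tied to k this way. Start at k = 2, θ = 7360: P(X<39500) ≈ 0.970.
Too high — lower k to spread out. Iterating converges to k ≈ 1.83.
Then θ = 7360/(1.83−1) ≈ 8840.

k ≈ 1.83, θ ≈ 8840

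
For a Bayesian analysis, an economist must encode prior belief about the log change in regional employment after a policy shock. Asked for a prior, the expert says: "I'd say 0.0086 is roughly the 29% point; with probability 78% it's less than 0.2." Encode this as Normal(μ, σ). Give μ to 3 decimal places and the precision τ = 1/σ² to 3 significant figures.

For Normal(μ,σ), the p-quantile is μ + z_p·σ. Here z_{0.29} = -0.5534, z_{0.78} = 0.7722.
So 0.0086 = μ − 0.5534σ and 0.2 = μ + 0.7722σ.
Subtracting: σ = (0.2 − 0.0086)/(0.7722 − (-0.5534)) = 0.144.
Then μ = 0.0086 − (-0.5534)·0.144 = 0.089.
Precision τ = 1/σ² = 1/0.1444² = 48.

μ = 0.089, τ = 48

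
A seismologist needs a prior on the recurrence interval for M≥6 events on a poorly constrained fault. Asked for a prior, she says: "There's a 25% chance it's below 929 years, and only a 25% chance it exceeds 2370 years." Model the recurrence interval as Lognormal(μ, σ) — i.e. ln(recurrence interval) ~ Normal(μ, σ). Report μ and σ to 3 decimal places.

μ ≈ 7.302, σ ≈ 0.694

If T ~ Lognormal(μ,σ) then ln T ~ Normal(μ,σ), so the p-quantile of ln T is μ + z_p·σ.
ln(929) = 6.834 and ln(2370) = 7.771; z_{0.25} = -0.6745, z_{0.75} = 0.6745.
σ = (7.771 − 6.834)/(0.6745 − (-0.6745)) = 0.694.
μ = 6.834 − (-0.6745)·0.694 = 7.302.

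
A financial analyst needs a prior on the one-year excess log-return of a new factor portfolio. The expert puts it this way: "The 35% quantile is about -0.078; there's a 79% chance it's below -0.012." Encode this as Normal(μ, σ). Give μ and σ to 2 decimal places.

μ = -0.06, σ = 0.06

For Normal(μ,σ), the p-quantile is μ + z_p·σ. Here z_{0.35} = -0.3853, z_{0.79} = 0.8064.
So -0.078 = μ − 0.3853σ and -0.012 = μ + 0.8064σ.
Subtracting: σ = (-0.012 − -0.078)/(0.8064 − (-0.3853)) = 0.06.
Then μ = -0.078 − (-0.3853)·0.06 = -0.06.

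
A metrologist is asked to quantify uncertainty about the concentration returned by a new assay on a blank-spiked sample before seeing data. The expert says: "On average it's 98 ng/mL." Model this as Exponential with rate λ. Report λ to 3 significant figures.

Exponential mean = 1/λ, so λ = 1/98.0 = 0.0102.

λ ≈ 0.0102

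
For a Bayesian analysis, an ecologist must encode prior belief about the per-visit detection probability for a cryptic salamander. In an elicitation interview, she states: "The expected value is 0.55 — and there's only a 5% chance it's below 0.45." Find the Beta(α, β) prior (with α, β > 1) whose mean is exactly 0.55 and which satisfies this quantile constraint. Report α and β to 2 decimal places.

With mean 0.55 fixed, write α = 0.55s, β = 0.45s where s = α+β.
Need P(θ < 0.45) = 0.05 under Beta(0.55s, 0.45s). Normal approximation: (q−m)/√(m(1−m)/s) ≈ z_{0.05} = -1.64, so s ≈ 0.55·0.45·(-1.64)²/(0.45−0.55)² = 67.0.
At s = 67.0: P(θ<0.45) ≈ 0.050. Adjusting to match 0.05 gives s ≈ 67.24.
So α = 0.55·67.24 ≈ 36.98, β = 0.45·67.24 ≈ 30.26.

α ≈ 36.98, β ≈ 30.26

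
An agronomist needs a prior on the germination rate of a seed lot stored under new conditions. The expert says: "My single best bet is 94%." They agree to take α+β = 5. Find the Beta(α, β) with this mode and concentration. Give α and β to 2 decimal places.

α = 3.82, β = 1.18

For α,β > 1 the Beta mode is (α−1)/(α+β−2). With α+β = 5, the mode is (α−1)/3.
Set (α−1)/3 = 0.94 → α = 1 + 0.94·3 = 3.82.
β = 5 − α = 1.18.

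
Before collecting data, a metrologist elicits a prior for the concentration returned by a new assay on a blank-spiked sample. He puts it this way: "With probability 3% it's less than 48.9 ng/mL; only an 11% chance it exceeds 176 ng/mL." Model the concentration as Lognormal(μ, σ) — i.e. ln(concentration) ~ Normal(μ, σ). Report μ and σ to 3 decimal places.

If T ~ Lognormal(μ,σ) then ln T ~ Normal(μ,σ), so the p-quantile of ln T is μ + z_p·σ.
ln(48.9) = 3.89 and ln(176) = 5.17; z_{0.03} = -1.881, z_{0.89} = 1.227.
σ = (5.17 − 3.89)/(1.227 − (-1.881)) = 0.412.
μ = 3.89 − (-1.881)·0.412 = 4.665.

μ ≈ 4.665, σ ≈ 0.412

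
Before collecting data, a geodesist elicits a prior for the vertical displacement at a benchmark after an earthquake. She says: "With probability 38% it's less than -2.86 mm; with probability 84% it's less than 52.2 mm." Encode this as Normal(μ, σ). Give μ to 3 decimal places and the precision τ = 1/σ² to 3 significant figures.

The p-quantile of Normal(μ,σ) is μ + z_p·σ, with z_{0.38} = -0.3055 and z_{0.84} = 0.9945.
Eliminate σ: μ = (z₂·x₁ − z₁·x₂)/(z₂ − z₁) = (0.9945·-2.86 − (-0.3055)·52.2)/1.3 = 10.079.
Then σ = (x₂ − x₁)/(z₂ − z₁) = (52.2 − -2.86)/1.3 = 42.356.
Precision τ = 1/σ² = 1/42.36² = 0.000557.

μ = 10.079, τ = 0.000557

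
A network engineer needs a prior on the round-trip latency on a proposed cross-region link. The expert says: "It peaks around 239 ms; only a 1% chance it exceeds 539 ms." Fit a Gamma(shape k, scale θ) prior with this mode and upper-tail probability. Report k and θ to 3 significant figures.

Gamma(k,θ) with k>1 has mode (k−1)θ, so θ = 239/(k−1).
Need P(X < 539) = 0.99 with θ tied to k this way. Start at k = 2, θ = 239: P(X<539) ≈ 0.659.
Too low — raise k to concentrate. Iterating converges to k ≈ 8.25.
Then θ = 239/(8.25−1) ≈ 33.

k ≈ 8.25, θ ≈ 33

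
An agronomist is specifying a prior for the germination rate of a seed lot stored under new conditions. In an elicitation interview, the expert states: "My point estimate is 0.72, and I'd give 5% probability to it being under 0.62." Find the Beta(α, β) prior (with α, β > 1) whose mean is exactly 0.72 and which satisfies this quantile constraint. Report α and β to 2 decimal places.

α ≈ 42.10, β ≈ 16.37

With mean 0.72 fixed, write α = 0.72s, β = 0.28s where s = α+β.
Need P(θ < 0.62) = 0.05 under Beta(0.72s, 0.28s). Normal approximation: (q−m)/√(m(1−m)/s) ≈ z_{0.05} = -1.64, so s ≈ 0.72·0.28·(-1.64)²/(0.62−0.72)² = 54.5.
At s = 54.5: P(θ<0.62) ≈ 0.056. Adjusting to match 0.05 gives s ≈ 58.47.
So α = 0.72·58.47 ≈ 42.10, β = 0.28·58.47 ≈ 16.37.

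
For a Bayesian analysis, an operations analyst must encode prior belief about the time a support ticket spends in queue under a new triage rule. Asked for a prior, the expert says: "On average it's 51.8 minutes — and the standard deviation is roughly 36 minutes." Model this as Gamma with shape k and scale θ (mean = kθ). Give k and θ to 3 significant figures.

k ≈ 2.07, θ ≈ 25

For Gamma(k, scale θ): mean = kθ, variance = kθ², so CV = 1/√k.
CV = SD/mean = 36/51.8 = 0.695, hence k = 1/CV² = 2.07.
Then θ = mean/k = 51.8/2.07 = 25.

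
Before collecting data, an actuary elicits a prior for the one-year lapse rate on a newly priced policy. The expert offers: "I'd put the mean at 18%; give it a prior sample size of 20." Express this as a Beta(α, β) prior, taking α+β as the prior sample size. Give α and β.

Under the effective-sample-size interpretation, Beta(α, β) has prior mean α/(α+β) and prior sample size α+β.
So α+β = 20 and α/(α+β) = 0.18, giving α = 0.18·20 = 3.6 and β = 20 − 3.6 = 16.4.

α = 3.6, β = 16.4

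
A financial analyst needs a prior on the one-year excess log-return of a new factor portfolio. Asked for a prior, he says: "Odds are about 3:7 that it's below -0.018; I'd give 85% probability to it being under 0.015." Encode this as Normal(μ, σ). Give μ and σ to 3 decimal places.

For Normal(μ,σ), the p-quantile is μ + z_p·σ. Here z_{0.3} = -0.5244, z_{0.85} = 1.036.
So -0.018 = μ − 0.5244σ and 0.015 = μ + 1.036σ.
Subtracting: σ = (0.015 − -0.018)/(1.036 − (-0.5244)) = 0.021.
Then μ = -0.018 − (-0.5244)·0.021 = -0.007.

μ = -0.007, σ = 0.021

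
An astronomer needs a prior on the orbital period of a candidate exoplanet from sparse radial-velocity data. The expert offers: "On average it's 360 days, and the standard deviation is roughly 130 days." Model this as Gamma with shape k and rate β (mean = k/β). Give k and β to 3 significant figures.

For Gamma(k, rate β): mean = k/β, variance = k/β², so CV = 1/√k.
CV = SD/mean = 130/360 = 0.3611, hence k = 1/CV² = 7.67.
Then β = k/mean = 7.67/360 = 0.0213.

k ≈ 7.67, β ≈ 0.0213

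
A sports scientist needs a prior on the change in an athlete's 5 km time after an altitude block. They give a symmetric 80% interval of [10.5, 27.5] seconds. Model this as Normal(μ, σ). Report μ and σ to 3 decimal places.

A symmetric 80% interval runs μ ± z·σ with z = 1.282.
Half-width = 8.5, so σ = 8.5/1.282 = 6.633.
μ is the interval midpoint, 19.000.

μ = 19.000, σ = 6.633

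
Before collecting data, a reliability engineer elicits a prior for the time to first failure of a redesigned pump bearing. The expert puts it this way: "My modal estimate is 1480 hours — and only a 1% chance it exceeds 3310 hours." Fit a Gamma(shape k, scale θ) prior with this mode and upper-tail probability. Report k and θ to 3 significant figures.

k ≈ 8.42, θ ≈ 200

Gamma(k,θ) with k>1 has mode (k−1)θ, so θ = 1480/(k−1).
Need P(X < 3310) = 0.99 with θ tied to k this way. Start at k = 2, θ = 1480: P(X<3310) ≈ 0.654.
Too low — raise k to concentrate. Iterating converges to k ≈ 8.42.
Then θ = 1480/(8.42−1) ≈ 200.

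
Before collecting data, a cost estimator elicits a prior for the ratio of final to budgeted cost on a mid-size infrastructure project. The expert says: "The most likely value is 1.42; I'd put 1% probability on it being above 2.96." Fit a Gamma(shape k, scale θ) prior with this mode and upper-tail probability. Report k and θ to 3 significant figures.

Gamma(k,θ) with k>1 has mode (k−1)θ, so θ = 1.42/(k−1).
Need P(X < 2.96) = 0.99 with θ tied to k this way. Start at k = 2, θ = 1.42: P(X<2.96) ≈ 0.616.
Too low — raise k to concentrate. Iterating converges to k ≈ 10.
Then θ = 1.42/(10−1) ≈ 0.157.

k ≈ 10, θ ≈ 0.157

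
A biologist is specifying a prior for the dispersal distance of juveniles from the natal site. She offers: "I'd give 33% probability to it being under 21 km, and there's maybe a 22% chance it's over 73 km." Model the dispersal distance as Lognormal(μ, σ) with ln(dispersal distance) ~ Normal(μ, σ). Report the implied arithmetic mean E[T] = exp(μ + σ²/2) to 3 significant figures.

If T ~ Lognormal(μ,σ) then ln T ~ Normal(μ,σ), so the p-quantile of ln T is μ + z_p·σ.
ln(21) = 3.045 and ln(73) = 4.29; z_{0.33} = -0.4399, z_{0.78} = 0.7722.
σ = (4.29 − 3.045)/(0.7722 − (-0.4399)) = 1.028.
μ = 3.045 − (-0.4399)·1.028 = 3.497.
E[T] = exp(μ + σ²/2) = exp(3.497 + 0.5283) = 56 km.

E[T] ≈ 56 km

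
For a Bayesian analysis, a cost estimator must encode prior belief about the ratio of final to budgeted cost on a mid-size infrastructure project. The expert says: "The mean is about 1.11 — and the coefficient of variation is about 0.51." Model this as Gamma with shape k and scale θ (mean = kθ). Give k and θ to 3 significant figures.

For Gamma(k, scale θ): mean = kθ, variance = kθ², so CV = 1/√k.
CV = 0.51, hence k = 1/CV² = 3.84.
Then θ = mean/k = 1.11/3.84 = 0.289.

k ≈ 3.84, θ ≈ 0.289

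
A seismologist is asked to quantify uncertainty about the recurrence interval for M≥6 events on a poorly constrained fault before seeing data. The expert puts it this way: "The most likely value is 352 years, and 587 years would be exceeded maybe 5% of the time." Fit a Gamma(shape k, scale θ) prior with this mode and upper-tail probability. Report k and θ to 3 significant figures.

k ≈ 11.7, θ ≈ 33

Gamma(k,θ) with k>1 has mode (k−1)θ, so θ = 352/(k−1).
Need P(X < 587) = 0.95 with θ tied to k this way. Start at k = 2, θ = 352: P(X<587) ≈ 0.497.
Too low — raise k to concentrate. Iterating converges to k ≈ 11.7.
Then θ = 352/(11.7−1) ≈ 33.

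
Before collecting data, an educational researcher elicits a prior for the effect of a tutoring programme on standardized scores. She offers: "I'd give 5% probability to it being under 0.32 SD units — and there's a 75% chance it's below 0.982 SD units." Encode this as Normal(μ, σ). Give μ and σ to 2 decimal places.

The p-quantile of Normal(μ,σ) is μ + z_p·σ, with z_{0.05} = -1.645 and z_{0.75} = 0.6745.
Eliminate σ: μ = (z₂·x₁ − z₁·x₂)/(z₂ − z₁) = (0.6745·0.32 − (-1.645)·0.982)/2.319 = 0.79.
Then σ = (x₂ − x₁)/(z₂ − z₁) = (0.982 − 0.32)/2.319 = 0.29.

μ = 0.79, σ = 0.29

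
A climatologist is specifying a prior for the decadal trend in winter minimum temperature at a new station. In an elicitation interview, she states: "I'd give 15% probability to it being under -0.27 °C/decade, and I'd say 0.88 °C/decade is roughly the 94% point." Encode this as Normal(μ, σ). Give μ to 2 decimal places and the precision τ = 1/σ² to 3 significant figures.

μ = 0.19, τ = 5.08

The p-quantile of Normal(μ,σ) is μ + z_p·σ, with z_{0.15} = -1.036 and z_{0.94} = 1.555.
Eliminate σ: μ = (z₂·x₁ − z₁·x₂)/(z₂ − z₁) = (1.555·-0.27 − (-1.036)·0.88)/2.591 = 0.19.
Then σ = (x₂ − x₁)/(z₂ − z₁) = (0.88 − -0.27)/2.591 = 0.44.
Precision τ = 1/σ² = 1/0.4438² = 5.08.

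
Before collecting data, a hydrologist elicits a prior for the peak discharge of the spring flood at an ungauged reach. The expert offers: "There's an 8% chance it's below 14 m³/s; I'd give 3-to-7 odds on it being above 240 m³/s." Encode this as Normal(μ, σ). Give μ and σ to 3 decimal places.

For Normal(μ,σ), the p-quantile is μ + z_p·σ. Here z_{0.08} = -1.405, z_{0.7} = 0.5244.
So 14 = μ − 1.405σ and 240 = μ + 0.5244σ.
Subtracting: σ = (240 − 14)/(0.5244 − (-1.405)) = 117.130.
Then μ = 14 − (-1.405)·117.130 = 178.577.

μ = 178.577, σ = 117.130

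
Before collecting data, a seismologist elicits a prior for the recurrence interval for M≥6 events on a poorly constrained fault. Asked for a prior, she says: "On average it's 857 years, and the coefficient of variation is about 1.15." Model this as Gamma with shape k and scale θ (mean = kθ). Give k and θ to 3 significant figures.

k ≈ 0.756, θ ≈ 1130

For Gamma(k, scale θ): mean = kθ, variance = kθ², so CV = 1/√k.
CV = 1.15, hence k = 1/CV² = 0.756.
Then θ = mean/k = 857/0.756 = 1130.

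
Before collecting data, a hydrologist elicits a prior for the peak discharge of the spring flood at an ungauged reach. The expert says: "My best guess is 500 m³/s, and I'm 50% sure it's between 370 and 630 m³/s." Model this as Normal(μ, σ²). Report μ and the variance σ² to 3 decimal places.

A symmetric 50% interval runs μ ± z·σ with z = 0.6745.
Half-width = 130, so σ = 130/0.6745 = 192.7383 and σ² = 37148.048.
μ is the stated best guess, 500.000.

μ = 500.000, σ² = 37148.048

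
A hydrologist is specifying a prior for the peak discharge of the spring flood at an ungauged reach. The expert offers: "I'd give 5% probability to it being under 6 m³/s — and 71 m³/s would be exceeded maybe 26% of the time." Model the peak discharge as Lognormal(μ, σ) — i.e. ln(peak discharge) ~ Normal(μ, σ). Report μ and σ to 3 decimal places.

If T ~ Lognormal(μ,σ) then ln T ~ Normal(μ,σ), so the p-quantile of ln T is μ + z_p·σ.
ln(6) = 1.792 and ln(71) = 4.263; z_{0.05} = -1.645, z_{0.74} = 0.6433.
σ = (4.263 − 1.792)/(0.6433 − (-1.645)) = 1.080.
μ = 1.792 − (-1.645)·1.080 = 3.568.

μ ≈ 3.568, σ ≈ 1.080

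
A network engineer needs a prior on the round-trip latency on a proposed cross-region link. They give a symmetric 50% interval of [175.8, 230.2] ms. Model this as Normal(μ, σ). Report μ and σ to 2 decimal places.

μ = 203.00, σ = 40.33

A symmetric 50% interval runs μ ± z·σ with z = 0.6745.
Half-width = 27.2, so σ = 27.2/0.6745 = 40.33.
μ is the interval midpoint, 203.00.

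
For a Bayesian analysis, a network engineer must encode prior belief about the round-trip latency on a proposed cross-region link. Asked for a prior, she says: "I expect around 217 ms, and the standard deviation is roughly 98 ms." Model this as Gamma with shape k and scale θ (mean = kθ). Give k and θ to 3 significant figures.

For Gamma(k, scale θ): mean = kθ, variance = kθ², so CV = 1/√k.
CV = SD/mean = 98/217 = 0.4516, hence k = 1/CV² = 4.9.
Then θ = mean/k = 217/4.9 = 44.3.

k ≈ 4.9, θ ≈ 44.3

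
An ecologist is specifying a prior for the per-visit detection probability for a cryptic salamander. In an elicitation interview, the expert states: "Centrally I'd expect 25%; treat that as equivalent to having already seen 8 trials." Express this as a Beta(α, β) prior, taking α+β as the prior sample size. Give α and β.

α = 2, β = 6

Under the effective-sample-size interpretation, Beta(α, β) has prior mean α/(α+β) and prior sample size α+β.
So α+β = 8 and α/(α+β) = 0.25, giving α = 0.25·8 = 2 and β = 8 − 2 = 6.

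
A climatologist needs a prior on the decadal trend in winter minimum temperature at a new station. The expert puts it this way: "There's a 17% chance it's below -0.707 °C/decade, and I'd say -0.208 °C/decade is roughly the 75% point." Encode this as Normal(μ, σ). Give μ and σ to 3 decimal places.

μ = -0.415, σ = 0.306

The p-quantile of Normal(μ,σ) is μ + z_p·σ, with z_{0.17} = -0.9542 and z_{0.75} = 0.6745.
Eliminate σ: μ = (z₂·x₁ − z₁·x₂)/(z₂ − z₁) = (0.6745·-0.707 − (-0.9542)·-0.208)/1.629 = -0.415.
Then σ = (x₂ − x₁)/(z₂ − z₁) = (-0.208 − -0.707)/1.629 = 0.306.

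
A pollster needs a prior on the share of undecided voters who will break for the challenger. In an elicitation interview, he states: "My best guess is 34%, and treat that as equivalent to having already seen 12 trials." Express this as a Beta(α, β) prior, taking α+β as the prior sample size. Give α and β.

α = 4.08, β = 7.92

Under the effective-sample-size interpretation, Beta(α, β) has prior mean α/(α+β) and prior sample size α+β.
So α+β = 12 and α/(α+β) = 0.34, giving α = 0.34·12 = 4.08 and β = 12 − 4.08 = 7.92.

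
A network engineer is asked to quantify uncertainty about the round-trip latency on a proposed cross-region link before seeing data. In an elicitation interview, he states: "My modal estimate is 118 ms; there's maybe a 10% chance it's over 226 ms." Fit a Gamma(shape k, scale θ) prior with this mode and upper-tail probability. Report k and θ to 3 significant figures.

Gamma(k,θ) with k>1 has mode (k−1)θ, so θ = 118/(k−1).
Need P(X < 226) = 0.9 with θ tied to k this way. Start at k = 2, θ = 118: P(X<226) ≈ 0.571.
Too low — raise k to concentrate. Iterating converges to k ≈ 5.53.
Then θ = 118/(5.53−1) ≈ 26.1.

k ≈ 5.53, θ ≈ 26.1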